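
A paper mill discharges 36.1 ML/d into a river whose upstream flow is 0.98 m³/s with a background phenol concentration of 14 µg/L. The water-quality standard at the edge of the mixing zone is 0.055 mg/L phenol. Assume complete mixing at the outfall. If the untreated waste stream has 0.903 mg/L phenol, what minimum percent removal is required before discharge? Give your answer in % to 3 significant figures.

36.1 ML/d = 0.4178 m³/s.
14 µg/L = 0.014 mg/L.
Mass balance: 0.055·1.398 = 0.4178·Cₑ + 0.98·0.014.
Cₑ = (0.07688 − 0.01372) / 0.4178 = 0.1512 mg/L.
Required removal = 1 − 0.1512/0.903 = 83.26 %.

83.3 %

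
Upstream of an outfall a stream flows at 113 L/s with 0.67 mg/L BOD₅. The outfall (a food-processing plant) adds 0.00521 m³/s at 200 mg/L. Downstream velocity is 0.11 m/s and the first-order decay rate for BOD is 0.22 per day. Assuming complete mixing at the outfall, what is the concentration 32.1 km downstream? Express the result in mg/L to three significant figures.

113 L/s = 0.113 m³/s.
After complete mixing, C₀ = (0.00521·200 + 0.113·0.67) / 0.1182 = 9.455 mg/L.
Travel time t = 3.21e+04 m / 0.11 m/s = 2.918e+05 s = 3.378 d.
C = 9.455·exp(−0.22·3.378) = 9.455·0.4757 = 4.497 mg/L.

4.50 mg/L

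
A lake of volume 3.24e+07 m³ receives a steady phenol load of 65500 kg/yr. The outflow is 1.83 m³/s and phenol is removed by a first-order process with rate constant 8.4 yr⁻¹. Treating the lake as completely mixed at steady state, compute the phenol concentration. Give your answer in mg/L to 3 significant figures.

Outflow Q = 1.83 m³/s × 3.156e+07 s/yr = 5.775e+07 m³/yr.
Steady-state CSTR mass balance: W = Q·C + k·V·C, so C = W/(Q + kV).
Q + kV = 5.775e+07 + 8.4·3.24e+07 = 3.299e+08 m³/yr.
C = 65500/3.299e+08 = 0.0001985 kg/m³ = 0.1985 mg/L.

0.199 mg/L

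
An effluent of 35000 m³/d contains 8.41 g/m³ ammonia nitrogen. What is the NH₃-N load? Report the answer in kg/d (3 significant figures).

294 kg/d

35000 m³/d = 0.4051 m³/s.
Mass flux = Q·C = 0.4051 m³/s × 8.41 g/m³ = 3.407 g/s.
= 3.407 g/s × 86.4 = 294.3 kg/d.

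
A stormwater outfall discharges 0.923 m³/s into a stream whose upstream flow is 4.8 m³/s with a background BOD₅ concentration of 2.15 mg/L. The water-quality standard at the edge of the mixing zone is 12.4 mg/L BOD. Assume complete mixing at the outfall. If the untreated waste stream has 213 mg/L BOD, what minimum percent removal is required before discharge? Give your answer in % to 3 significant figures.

69.2 %

Mass balance: 12.4·5.723 = 0.923·Cₑ + 4.8·2.15.
Cₑ = (70.97 − 10.32) / 0.923 = 65.7 mg/L.
Required removal = 1 − 65.7/213 = 69.15 %.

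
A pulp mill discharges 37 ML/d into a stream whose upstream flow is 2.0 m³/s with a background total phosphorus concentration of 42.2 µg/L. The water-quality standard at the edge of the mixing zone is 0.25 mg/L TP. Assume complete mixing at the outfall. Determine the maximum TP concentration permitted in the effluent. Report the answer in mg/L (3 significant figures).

1.22 mg/L

37 ML/d = 0.4282 m³/s.
42.2 µg/L = 0.0422 mg/L.
Mass balance: 0.25·2.428 = 0.4282·Cₑ + 2·0.0422.
Cₑ = (0.6071 − 0.0844) / 0.4282 = 1.22 mg/L.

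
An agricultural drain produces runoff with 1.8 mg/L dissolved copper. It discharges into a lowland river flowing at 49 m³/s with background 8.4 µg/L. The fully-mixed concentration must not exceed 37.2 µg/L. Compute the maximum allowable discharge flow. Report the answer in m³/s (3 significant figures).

8.4 µg/L = 0.0084 mg/L.
37.2 µg/L = 0.0372 mg/L.
Mass balance at complete mixing: C_std·(Q_w + Q_r) = Q_w·C_e + Q_r·C_b.
Rearranging, Q_w = Q_r·(C_std − C_b)/(C_e − C_std) = 49·(0.0372 − 0.0084) / (1.8 − 0.0372) = 0.8005 m³/s.

0.801 m³/s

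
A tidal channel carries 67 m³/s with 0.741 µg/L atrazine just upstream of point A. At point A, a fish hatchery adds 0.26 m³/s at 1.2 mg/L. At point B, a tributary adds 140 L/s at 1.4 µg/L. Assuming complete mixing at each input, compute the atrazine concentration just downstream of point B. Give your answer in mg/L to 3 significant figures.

0.741 µg/L = 0.000741 mg/L.
After input A: C = (67·0.000741 + 0.26·1.2) / 67.26 = 0.005377 mg/L.
140 L/s = 0.14 m³/s.
1.4 µg/L = 0.0014 mg/L.
After input B: C = (67.26·0.005377 + 0.14·0.0014) / 67.4 = 0.005369 mg/L.

0.00537 mg/L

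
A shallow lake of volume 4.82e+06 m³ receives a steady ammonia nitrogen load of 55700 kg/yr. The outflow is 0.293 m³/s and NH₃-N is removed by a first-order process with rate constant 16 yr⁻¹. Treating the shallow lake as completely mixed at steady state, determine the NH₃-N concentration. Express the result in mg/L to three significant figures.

Outflow Q = 0.293 m³/s × 3.156e+07 s/yr = 9.246e+06 m³/yr.
Steady-state CSTR mass balance: W = Q·C + k·V·C, so C = W/(Q + kV).
Q + kV = 9.246e+06 + 16·4.82e+06 = 8.637e+07 m³/yr.
C = 55700/8.637e+07 = 0.0006449 kg/m³ = 0.6449 mg/L.

0.645 mg/L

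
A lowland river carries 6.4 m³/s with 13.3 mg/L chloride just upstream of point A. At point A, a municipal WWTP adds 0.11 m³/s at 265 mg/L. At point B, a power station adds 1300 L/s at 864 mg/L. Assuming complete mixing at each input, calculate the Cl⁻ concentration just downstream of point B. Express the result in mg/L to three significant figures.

158 mg/L

After input A: C = (6.4·13.3 + 0.11·265) / 6.51 = 17.55 mg/L.
1300 L/s = 1.3 m³/s.
After input B: C = (6.51·17.55 + 1.3·864) / 7.81 = 158.4 mg/L.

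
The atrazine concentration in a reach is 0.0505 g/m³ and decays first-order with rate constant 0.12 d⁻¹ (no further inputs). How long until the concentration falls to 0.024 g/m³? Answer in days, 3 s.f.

6.20 d

t = ln(C₀/C)/k = ln(0.0505/0.024)/0.12 = 0.7439/0.12 = 6.199 d.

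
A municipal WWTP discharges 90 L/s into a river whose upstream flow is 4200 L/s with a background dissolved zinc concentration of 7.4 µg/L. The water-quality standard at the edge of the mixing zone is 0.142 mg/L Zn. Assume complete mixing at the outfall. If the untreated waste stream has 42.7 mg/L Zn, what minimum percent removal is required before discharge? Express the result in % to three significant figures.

85.0 %

90 L/s = 0.09 m³/s.
4200 L/s = 4.2 m³/s.
7.4 µg/L = 0.0074 mg/L.
Mass balance: 0.142·4.29 = 0.09·Cₑ + 4.2·0.0074.
Cₑ = (0.6092 − 0.03108) / 0.09 = 6.423 mg/L.
Required removal = 1 − 6.423/42.7 = 84.96 %.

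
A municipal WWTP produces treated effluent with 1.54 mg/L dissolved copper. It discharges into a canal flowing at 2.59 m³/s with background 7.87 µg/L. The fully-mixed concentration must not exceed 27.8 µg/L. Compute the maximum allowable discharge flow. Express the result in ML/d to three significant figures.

7.87 µg/L = 0.00787 mg/L.
27.8 µg/L = 0.0278 mg/L.
Mass balance at complete mixing: C_std·(Q_w + Q_r) = Q_w·C_e + Q_r·C_b.
Rearranging, Q_w = Q_r·(C_std − C_b)/(C_e − C_std) = 2.59·(0.0278 − 0.00787) / (1.54 − 0.0278) = 0.03413 m³/s.
= 2.949 ML/d.

2.95 ML/d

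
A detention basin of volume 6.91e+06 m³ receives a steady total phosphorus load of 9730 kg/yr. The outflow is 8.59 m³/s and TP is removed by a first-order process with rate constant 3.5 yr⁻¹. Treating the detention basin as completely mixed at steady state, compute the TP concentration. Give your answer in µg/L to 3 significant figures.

33.0 µg/L

Outflow Q = 8.59 m³/s × 3.156e+07 s/yr = 2.711e+08 m³/yr.
Steady-state CSTR mass balance: W = Q·C + k·V·C, so C = W/(Q + kV).
Q + kV = 2.711e+08 + 3.5·6.91e+06 = 2.953e+08 m³/yr.
C = 9730/2.953e+08 = 3.295e-05 kg/m³ = 0.03295 mg/L = 32.95 µg/L.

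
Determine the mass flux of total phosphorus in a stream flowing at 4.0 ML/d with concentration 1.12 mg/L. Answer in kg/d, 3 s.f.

4.0 ML/d = 0.0463 m³/s.
Mass flux = Q·C = 0.0463 m³/s × 1.12 g/m³ = 0.05185 g/s.
= 0.05185 g/s × 86.4 = 4.48 kg/d.

4.48 kg/d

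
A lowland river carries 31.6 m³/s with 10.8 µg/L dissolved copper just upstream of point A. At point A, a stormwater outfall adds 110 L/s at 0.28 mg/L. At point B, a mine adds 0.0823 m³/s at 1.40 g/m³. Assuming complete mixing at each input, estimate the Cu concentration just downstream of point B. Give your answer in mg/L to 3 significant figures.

10.8 µg/L = 0.0108 mg/L.
110 L/s = 0.11 m³/s.
After input A: C = (31.6·0.0108 + 0.11·0.28) / 31.71 = 0.01173 mg/L.
After input B: C = (31.71·0.01173 + 0.0823·1.4) / 31.79 = 0.01533 mg/L.

0.0153 mg/L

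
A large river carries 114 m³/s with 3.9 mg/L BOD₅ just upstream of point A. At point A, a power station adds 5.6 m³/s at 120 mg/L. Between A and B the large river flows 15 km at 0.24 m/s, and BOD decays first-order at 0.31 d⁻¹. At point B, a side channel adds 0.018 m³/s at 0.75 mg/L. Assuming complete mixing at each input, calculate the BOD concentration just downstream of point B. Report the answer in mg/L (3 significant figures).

7.46 mg/L

After input A: C = (114·3.9 + 5.6·120) / 119.6 = 9.336 mg/L.
Over the 15 km reach to input B (t = 6.25e+04 s = 0.7234 d), decay gives C = 9.336·exp(−0.31·0.7234) = 7.461 mg/L.
After input B: C = (119.6·7.461 + 0.018·0.75) / 119.6 = 7.46 mg/L.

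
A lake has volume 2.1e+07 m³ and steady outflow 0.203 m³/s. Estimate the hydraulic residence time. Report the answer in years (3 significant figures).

3.28 yr

Q = 0.203 m³/s × 3.156e+07 s/yr = 6.406e+06 m³/yr.
Hydraulic residence time τ = V/Q = 2.1e+07/6.406e+06 = 3.278 yr.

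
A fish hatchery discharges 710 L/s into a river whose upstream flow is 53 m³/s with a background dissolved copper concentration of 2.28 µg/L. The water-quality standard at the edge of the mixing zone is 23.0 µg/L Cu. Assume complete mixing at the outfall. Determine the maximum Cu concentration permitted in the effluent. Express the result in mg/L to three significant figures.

1.57 mg/L

710 L/s = 0.71 m³/s.
2.28 µg/L = 0.00228 mg/L.
23.0 µg/L = 0.023 mg/L.
Mass balance: 0.023·53.71 = 0.71·Cₑ + 53·0.00228.
Cₑ = (1.235 − 0.1208) / 0.71 = 1.57 mg/L.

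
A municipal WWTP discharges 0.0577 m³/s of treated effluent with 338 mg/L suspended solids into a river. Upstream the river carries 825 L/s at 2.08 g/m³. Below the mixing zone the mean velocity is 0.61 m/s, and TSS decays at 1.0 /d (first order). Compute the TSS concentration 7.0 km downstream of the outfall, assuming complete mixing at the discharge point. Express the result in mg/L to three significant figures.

21.0 mg/L

825 L/s = 0.825 m³/s.
After complete mixing, C₀ = (0.0577·338 + 0.825·2.08) / 0.8827 = 24.04 mg/L.
Travel time t = 7000 m / 0.61 m/s = 1.148e+04 s = 0.1328 d.
C = 24.04·exp(−1.0·0.1328) = 24.04·0.8756 = 21.05 mg/L.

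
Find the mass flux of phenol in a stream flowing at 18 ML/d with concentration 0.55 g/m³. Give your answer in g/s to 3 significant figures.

18 ML/d = 0.2083 m³/s.
Mass flux = Q·C = 0.2083 m³/s × 0.55 g/m³ = 0.1146 g/s.

0.115 g/s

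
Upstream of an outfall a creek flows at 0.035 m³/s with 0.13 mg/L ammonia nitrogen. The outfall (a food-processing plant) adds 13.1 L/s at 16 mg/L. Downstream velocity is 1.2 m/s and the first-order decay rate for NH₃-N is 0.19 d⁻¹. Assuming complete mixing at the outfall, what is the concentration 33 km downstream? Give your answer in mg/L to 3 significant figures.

4.19 mg/L

13.1 L/s = 0.0131 m³/s.
After complete mixing, C₀ = (0.0131·16 + 0.035·0.13) / 0.0481 = 4.452 mg/L.
Travel time t = 3.3e+04 m / 1.2 m/s = 2.75e+04 s = 0.3183 d.
C = 4.452·exp(−0.19·0.3183) = 4.452·0.9413 = 4.191 mg/L.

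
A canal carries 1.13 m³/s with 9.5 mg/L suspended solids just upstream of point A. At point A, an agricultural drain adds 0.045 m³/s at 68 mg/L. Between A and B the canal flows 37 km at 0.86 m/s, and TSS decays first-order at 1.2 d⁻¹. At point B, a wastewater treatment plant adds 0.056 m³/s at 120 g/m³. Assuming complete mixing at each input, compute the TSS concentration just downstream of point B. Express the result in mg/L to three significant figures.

11.6 mg/L

After input A: C = (1.13·9.5 + 0.045·68) / 1.175 = 11.74 mg/L.
Over the 37 km reach to input B (t = 4.302e+04 s = 0.498 d), decay gives C = 11.74·exp(−1.2·0.498) = 6.459 mg/L.
After input B: C = (1.175·6.459 + 0.056·120) / 1.231 = 11.62 mg/L.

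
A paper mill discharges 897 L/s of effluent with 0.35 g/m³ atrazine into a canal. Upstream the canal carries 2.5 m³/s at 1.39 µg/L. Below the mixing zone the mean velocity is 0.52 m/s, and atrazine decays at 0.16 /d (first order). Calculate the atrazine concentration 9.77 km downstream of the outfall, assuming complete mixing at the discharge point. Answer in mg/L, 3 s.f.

0.0902 mg/L

897 L/s = 0.897 m³/s.
1.39 µg/L = 0.00139 mg/L.
After complete mixing, C₀ = (0.897·0.35 + 2.5·0.00139) / 3.397 = 0.09344 mg/L.
Travel time t = 9770 m / 0.52 m/s = 1.879e+04 s = 0.2175 d.
C = 0.09344·exp(−0.16·0.2175) = 0.09344·0.9658 = 0.09025 mg/L.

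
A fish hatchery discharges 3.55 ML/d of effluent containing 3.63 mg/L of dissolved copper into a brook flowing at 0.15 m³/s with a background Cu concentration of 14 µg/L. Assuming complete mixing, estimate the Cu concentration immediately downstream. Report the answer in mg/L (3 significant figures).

3.55 ML/d = 0.04109 m³/s.
14 µg/L = 0.014 mg/L.
Flow-weighted mixing gives C = (0.04109·3.63 + 0.15·0.014) / (0.04109 + 0.15) = 0.1512/0.1911 = 0.7915 mg/L.

0.792 mg/L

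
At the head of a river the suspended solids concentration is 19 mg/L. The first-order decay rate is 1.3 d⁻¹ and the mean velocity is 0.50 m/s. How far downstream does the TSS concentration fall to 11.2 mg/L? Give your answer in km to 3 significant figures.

From C = C₀·e^(−kt), t = ln(C₀/C)/k = ln(19/11.2)/1.3 = 0.5285/1.3 = 0.4066 d.
Distance = v·t = 0.50 m/s × 3.513e+04 s = 1.756e+04 m = 17.56 km.

17.6 km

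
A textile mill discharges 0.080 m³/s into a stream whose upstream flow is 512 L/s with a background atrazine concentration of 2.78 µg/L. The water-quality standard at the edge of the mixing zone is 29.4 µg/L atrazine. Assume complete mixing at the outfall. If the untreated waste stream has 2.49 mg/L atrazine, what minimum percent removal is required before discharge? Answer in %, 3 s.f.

512 L/s = 0.512 m³/s.
2.78 µg/L = 0.00278 mg/L.
29.4 µg/L = 0.0294 mg/L.
Mass balance: 0.0294·0.592 = 0.08·Cₑ + 0.512·0.00278.
Cₑ = (0.0174 − 0.001423) / 0.08 = 0.1998 mg/L.
Required removal = 1 − 0.1998/2.49 = 91.98 %.

92.0 %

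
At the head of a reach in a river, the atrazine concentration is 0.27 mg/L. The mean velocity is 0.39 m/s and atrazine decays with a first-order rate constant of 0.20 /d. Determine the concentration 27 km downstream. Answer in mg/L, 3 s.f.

0.230 mg/L

Travel time t = 27 km / 0.39 m/s = 2.7e+04/0.39 = 6.923e+04 s = 0.8013 d.
First-order decay: C = 0.27·exp(−0.20·0.8013) = 0.27·0.8519 = 0.23 mg/L.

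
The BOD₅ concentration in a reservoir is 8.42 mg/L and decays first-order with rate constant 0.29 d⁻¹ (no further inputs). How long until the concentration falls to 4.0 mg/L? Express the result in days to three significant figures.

t = ln(C₀/C)/k = ln(8.42/4.0)/0.29 = 0.7443/0.29 = 2.567 d.

2.57 d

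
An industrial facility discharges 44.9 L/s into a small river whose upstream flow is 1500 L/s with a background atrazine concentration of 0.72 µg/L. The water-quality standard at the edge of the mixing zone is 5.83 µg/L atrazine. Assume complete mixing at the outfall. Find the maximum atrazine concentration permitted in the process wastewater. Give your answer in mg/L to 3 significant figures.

44.9 L/s = 0.0449 m³/s.
1500 L/s = 1.5 m³/s.
0.72 µg/L = 0.00072 mg/L.
5.83 µg/L = 0.00583 mg/L.
Mass balance: 0.00583·1.545 = 0.0449·Cₑ + 1.5·0.00072.
Cₑ = (0.009007 − 0.00108) / 0.0449 = 0.1765 mg/L.

0.177 mg/L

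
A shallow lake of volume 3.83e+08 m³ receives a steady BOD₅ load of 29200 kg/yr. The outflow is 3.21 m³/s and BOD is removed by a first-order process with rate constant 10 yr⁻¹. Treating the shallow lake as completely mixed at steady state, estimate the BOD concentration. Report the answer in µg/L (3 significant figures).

7.43 µg/L

Outflow Q = 3.21 m³/s × 3.156e+07 s/yr = 1.013e+08 m³/yr.
Steady-state CSTR mass balance: W = Q·C + k·V·C, so C = W/(Q + kV).
Q + kV = 1.013e+08 + 10·3.83e+08 = 3.931e+09 m³/yr.
C = 29200/3.931e+09 = 7.428e-06 kg/m³ = 0.007428 mg/L = 7.428 µg/L.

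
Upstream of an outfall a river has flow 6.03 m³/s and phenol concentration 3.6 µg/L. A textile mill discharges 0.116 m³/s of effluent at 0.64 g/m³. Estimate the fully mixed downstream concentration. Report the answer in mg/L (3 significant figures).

0.0156 mg/L

3.6 µg/L = 0.0036 mg/L.
Conservation of mass across the mixing zone: C = (0.116·0.64 + 6.03·0.0036) / (0.116 + 6.03) = 0.09595/6.146 = 0.01561 mg/L.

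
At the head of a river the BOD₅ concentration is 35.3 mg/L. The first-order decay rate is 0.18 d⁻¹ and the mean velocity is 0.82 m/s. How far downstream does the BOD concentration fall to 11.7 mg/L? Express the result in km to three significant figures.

435 km

From C = C₀·e^(−kt), t = ln(C₀/C)/k = ln(35.3/11.7)/0.18 = 1.104/0.18 = 6.135 d.
Distance = v·t = 0.82 m/s × 5.301e+05 s = 4.347e+05 m = 434.7 km.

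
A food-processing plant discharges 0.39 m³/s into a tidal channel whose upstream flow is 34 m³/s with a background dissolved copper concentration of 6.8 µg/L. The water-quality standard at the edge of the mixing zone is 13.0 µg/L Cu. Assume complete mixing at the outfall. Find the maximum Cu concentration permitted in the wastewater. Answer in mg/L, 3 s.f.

6.8 µg/L = 0.0068 mg/L.
13.0 µg/L = 0.013 mg/L.
Mass balance: 0.013·34.39 = 0.39·Cₑ + 34·0.0068.
Cₑ = (0.4471 − 0.2312) / 0.39 = 0.5535 mg/L.

0.554 mg/L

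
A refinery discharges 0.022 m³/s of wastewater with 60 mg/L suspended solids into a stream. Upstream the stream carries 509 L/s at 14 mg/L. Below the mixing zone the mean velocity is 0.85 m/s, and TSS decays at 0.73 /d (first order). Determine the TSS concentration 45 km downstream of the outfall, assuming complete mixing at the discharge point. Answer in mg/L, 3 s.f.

509 L/s = 0.509 m³/s.
After complete mixing, C₀ = (0.022·60 + 0.509·14) / 0.531 = 15.91 mg/L.
Travel time t = 4.5e+04 m / 0.85 m/s = 5.294e+04 s = 0.6127 d.
C = 15.91·exp(−0.73·0.6127) = 15.91·0.6393 = 10.17 mg/L.

10.2 mg/L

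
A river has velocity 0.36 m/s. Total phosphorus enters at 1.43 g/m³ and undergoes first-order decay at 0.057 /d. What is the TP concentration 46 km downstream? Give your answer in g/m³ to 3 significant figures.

1.31 g/m³

Travel time t = 46 km / 0.36 m/s = 4.6e+04/0.36 = 1.278e+05 s = 1.479 d.
First-order decay: C = 1.43·exp(−0.057·1.479) = 1.43·0.9192 = 1.314 g/m³.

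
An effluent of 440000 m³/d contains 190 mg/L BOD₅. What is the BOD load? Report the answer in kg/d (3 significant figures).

440000 m³/d = 5.093 m³/s.
Mass flux = Q·C = 5.093 m³/s × 190 g/m³ = 967.6 g/s.
= 967.6 g/s × 86.4 = 8.36e+04 kg/d.

83600 kg/d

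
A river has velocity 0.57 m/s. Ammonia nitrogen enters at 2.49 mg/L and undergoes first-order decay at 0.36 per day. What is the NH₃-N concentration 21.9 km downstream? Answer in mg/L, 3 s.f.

Travel time t = 21.9 km / 0.57 m/s = 2.19e+04/0.57 = 3.842e+04 s = 0.4447 d.
First-order decay: C = 2.49·exp(−0.36·0.4447) = 2.49·0.8521 = 2.122 mg/L.

2.12 mg/L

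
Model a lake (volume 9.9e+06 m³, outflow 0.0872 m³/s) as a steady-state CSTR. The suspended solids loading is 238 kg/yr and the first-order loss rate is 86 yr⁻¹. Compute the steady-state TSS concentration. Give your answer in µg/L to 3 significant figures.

Outflow Q = 0.0872 m³/s × 3.156e+07 s/yr = 2.752e+06 m³/yr.
Steady-state CSTR mass balance: W = Q·C + k·V·C, so C = W/(Q + kV).
Q + kV = 2.752e+06 + 86·9.9e+06 = 8.542e+08 m³/yr.
C = 238/8.542e+08 = 2.786e-07 kg/m³ = 0.0002786 mg/L = 0.2786 µg/L.

0.279 µg/L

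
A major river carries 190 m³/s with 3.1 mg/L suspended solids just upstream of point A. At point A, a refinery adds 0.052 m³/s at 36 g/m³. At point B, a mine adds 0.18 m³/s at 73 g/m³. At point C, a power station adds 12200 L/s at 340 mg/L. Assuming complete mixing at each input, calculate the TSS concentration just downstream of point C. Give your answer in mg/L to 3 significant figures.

23.5 mg/L

After input A: C = (190·3.1 + 0.052·36) / 190.1 = 3.109 mg/L.
After input B: C = (190.1·3.109 + 0.18·73) / 190.2 = 3.175 mg/L.
12200 L/s = 12.2 m³/s.
After input C: C = (190.2·3.175 + 12.2·340) / 202.4 = 23.47 mg/L.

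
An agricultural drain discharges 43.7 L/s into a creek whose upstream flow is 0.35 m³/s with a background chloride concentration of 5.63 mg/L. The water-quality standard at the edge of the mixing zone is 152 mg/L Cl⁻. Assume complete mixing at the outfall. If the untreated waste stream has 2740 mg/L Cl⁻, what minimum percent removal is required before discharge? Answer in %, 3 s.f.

43.7 L/s = 0.0437 m³/s.
Mass balance: 152·0.3937 = 0.0437·Cₑ + 0.35·5.63.
Cₑ = (59.84 − 1.97) / 0.0437 = 1324 mg/L.
Required removal = 1 − 1324/2740 = 51.67 %.

51.7 %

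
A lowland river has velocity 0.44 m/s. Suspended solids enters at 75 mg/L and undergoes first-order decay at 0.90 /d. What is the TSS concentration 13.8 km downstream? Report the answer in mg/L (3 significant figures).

Travel time t = 13.8 km / 0.44 m/s = 1.38e+04/0.44 = 3.136e+04 s = 0.363 d.
First-order decay: C = 75·exp(−0.90·0.363) = 75·0.7213 = 54.1 mg/L.

54.1 mg/L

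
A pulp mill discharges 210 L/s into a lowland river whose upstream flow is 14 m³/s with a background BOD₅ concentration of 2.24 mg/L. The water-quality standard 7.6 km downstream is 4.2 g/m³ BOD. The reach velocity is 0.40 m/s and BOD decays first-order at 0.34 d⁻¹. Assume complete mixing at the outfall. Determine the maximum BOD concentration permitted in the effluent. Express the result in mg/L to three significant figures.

157 mg/L

210 L/s = 0.21 m³/s.
Travel time to the compliance point: t = 7600/0.40 = 1.9e+04 s = 0.2199 d; decay factor exp(−0.34·0.2199) = 0.928.
So the concentration just after mixing may be at most 4.2/0.928 = 4.526 mg/L.
Mass balance: 4.526·14.21 = 0.21·Cₑ + 14·2.24.
Cₑ = (64.32 − 31.36) / 0.21 = 156.9 mg/L.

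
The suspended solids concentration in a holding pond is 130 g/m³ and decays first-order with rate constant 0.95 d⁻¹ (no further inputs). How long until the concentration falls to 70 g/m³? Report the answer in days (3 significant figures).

t = ln(C₀/C)/k = ln(130/70)/0.95 = 0.619/0.95 = 0.6516 d.

0.652 d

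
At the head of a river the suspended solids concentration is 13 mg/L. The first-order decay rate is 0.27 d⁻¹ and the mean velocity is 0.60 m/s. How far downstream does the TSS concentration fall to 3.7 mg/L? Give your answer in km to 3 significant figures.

241 km

From C = C₀·e^(−kt), t = ln(C₀/C)/k = ln(13/3.7)/0.27 = 1.257/0.27 = 4.654 d.
Distance = v·t = 0.60 m/s × 4.021e+05 s = 2.413e+05 m = 241.3 km.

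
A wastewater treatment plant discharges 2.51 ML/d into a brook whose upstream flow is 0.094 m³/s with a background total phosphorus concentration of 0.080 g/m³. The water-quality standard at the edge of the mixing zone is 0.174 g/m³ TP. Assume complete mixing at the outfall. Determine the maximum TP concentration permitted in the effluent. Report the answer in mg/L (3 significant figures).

0.478 mg/L

2.51 ML/d = 0.02905 m³/s.
Mass balance: 0.174·0.1231 = 0.02905·Cₑ + 0.094·0.08.
Cₑ = (0.02141 − 0.00752) / 0.02905 = 0.4782 mg/L.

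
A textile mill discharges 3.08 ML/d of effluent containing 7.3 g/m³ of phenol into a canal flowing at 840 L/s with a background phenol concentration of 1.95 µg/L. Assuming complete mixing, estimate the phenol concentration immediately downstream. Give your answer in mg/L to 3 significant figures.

3.08 ML/d = 0.03565 m³/s.
840 L/s = 0.84 m³/s.
1.95 µg/L = 0.00195 mg/L.
Flow-weighted mixing gives C = (0.03565·7.3 + 0.84·0.00195) / (0.03565 + 0.84) = 0.2619/0.8756 = 0.2991 mg/L.

0.299 mg/L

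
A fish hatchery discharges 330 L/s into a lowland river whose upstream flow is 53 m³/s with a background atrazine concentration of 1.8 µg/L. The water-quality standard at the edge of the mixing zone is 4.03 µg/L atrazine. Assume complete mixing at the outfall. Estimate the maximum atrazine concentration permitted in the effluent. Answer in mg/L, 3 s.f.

0.362 mg/L

330 L/s = 0.33 m³/s.
1.8 µg/L = 0.0018 mg/L.
4.03 µg/L = 0.00403 mg/L.
Mass balance: 0.00403·53.33 = 0.33·Cₑ + 53·0.0018.
Cₑ = (0.2149 − 0.0954) / 0.33 = 0.3622 mg/L.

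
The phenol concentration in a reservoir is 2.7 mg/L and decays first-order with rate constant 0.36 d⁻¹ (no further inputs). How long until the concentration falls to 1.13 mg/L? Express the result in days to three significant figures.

t = ln(C₀/C)/k = ln(2.7/1.13)/0.36 = 0.871/0.36 = 2.42 d.

2.42 d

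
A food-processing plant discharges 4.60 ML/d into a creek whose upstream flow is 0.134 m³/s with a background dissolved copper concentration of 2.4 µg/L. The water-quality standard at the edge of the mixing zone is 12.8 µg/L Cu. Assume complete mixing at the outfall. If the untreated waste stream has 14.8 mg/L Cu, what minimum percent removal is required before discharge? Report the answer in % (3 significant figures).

4.60 ML/d = 0.05324 m³/s.
2.4 µg/L = 0.0024 mg/L.
12.8 µg/L = 0.0128 mg/L.
Mass balance: 0.0128·0.1872 = 0.05324·Cₑ + 0.134·0.0024.
Cₑ = (0.002397 − 0.0003216) / 0.05324 = 0.03898 mg/L.
Required removal = 1 − 0.03898/14.8 = 99.74 %.

99.7 %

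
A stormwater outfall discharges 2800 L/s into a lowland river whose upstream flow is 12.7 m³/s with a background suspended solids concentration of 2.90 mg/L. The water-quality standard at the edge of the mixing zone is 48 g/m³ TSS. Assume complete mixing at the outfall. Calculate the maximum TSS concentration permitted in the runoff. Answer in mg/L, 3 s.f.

2800 L/s = 2.8 m³/s.
Mass balance: 48·15.5 = 2.8·Cₑ + 12.7·2.9.
Cₑ = (744 − 36.83) / 2.8 = 252.6 mg/L.

253 mg/L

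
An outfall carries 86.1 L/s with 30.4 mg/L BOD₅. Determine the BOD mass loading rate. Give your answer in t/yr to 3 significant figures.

82.6 t/yr

86.1 L/s = 0.0861 m³/s.
Mass flux = Q·C = 0.0861 m³/s × 30.4 g/m³ = 2.617 g/s.
= 2.617 g/s × 31.56 = 82.6 t/yr.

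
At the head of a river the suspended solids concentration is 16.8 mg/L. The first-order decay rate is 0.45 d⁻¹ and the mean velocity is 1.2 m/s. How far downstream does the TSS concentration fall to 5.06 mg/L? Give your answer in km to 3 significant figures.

276 km

From C = C₀·e^(−kt), t = ln(C₀/C)/k = ln(16.8/5.06)/0.45 = 1.2/0.45 = 2.667 d.
Distance = v·t = 1.2 m/s × 2.304e+05 s = 2.765e+05 m = 276.5 km.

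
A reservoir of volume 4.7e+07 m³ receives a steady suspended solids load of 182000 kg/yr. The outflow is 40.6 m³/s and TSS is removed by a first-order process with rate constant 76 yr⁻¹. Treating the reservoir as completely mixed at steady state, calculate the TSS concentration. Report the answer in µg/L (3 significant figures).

Outflow Q = 40.6 m³/s × 3.156e+07 s/yr = 1.281e+09 m³/yr.
Steady-state CSTR mass balance: W = Q·C + k·V·C, so C = W/(Q + kV).
Q + kV = 1.281e+09 + 76·4.7e+07 = 4.853e+09 m³/yr.
C = 182000/4.853e+09 = 3.75e-05 kg/m³ = 0.0375 mg/L = 37.5 µg/L.

37.5 µg/L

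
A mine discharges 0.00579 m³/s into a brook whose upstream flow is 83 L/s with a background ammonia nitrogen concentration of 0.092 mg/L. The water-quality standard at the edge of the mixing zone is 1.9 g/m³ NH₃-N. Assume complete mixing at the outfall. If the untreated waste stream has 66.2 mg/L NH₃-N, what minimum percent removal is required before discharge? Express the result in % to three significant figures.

83 L/s = 0.083 m³/s.
Mass balance: 1.9·0.08879 = 0.00579·Cₑ + 0.083·0.092.
Cₑ = (0.1687 − 0.007636) / 0.00579 = 27.82 mg/L.
Required removal = 1 − 27.82/66.2 = 57.98 %.

58.0 %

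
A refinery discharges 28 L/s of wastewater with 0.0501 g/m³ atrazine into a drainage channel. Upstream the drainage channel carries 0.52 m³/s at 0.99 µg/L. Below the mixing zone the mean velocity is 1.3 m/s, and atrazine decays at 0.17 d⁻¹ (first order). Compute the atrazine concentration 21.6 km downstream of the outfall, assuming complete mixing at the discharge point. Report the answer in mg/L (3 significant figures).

0.00339 mg/L

28 L/s = 0.028 m³/s.
0.99 µg/L = 0.00099 mg/L.
After complete mixing, C₀ = (0.028·0.0501 + 0.52·0.00099) / 0.548 = 0.003499 mg/L.
Travel time t = 2.16e+04 m / 1.3 m/s = 1.662e+04 s = 0.1923 d.
C = 0.003499·exp(−0.17·0.1923) = 0.003499·0.9678 = 0.003387 mg/L.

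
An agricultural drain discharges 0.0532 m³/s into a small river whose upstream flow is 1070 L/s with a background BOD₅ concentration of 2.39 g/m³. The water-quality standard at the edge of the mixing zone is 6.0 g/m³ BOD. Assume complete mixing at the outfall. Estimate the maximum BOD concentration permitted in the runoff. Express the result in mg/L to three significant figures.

78.6 mg/L

1070 L/s = 1.07 m³/s.
Mass balance: 6·1.123 = 0.0532·Cₑ + 1.07·2.39.
Cₑ = (6.739 − 2.557) / 0.0532 = 78.61 mg/L.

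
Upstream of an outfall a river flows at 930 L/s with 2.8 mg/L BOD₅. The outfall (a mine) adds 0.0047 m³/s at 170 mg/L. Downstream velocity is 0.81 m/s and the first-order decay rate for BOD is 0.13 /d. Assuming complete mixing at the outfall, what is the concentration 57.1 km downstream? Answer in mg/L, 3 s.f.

3.27 mg/L

930 L/s = 0.93 m³/s.
After complete mixing, C₀ = (0.0047·170 + 0.93·2.8) / 0.9347 = 3.641 mg/L.
Travel time t = 5.71e+04 m / 0.81 m/s = 7.049e+04 s = 0.8159 d.
C = 3.641·exp(−0.13·0.8159) = 3.641·0.8994 = 3.274 mg/L.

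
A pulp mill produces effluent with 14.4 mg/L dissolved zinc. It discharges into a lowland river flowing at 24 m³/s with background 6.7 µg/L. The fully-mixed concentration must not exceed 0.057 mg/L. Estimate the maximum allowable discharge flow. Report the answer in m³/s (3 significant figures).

6.7 µg/L = 0.0067 mg/L.
Mass balance at complete mixing: C_std·(Q_w + Q_r) = Q_w·C_e + Q_r·C_b.
Rearranging, Q_w = Q_r·(C_std − C_b)/(C_e − C_std) = 24·(0.057 − 0.0067) / (14.4 − 0.057) = 0.08417 m³/s.

0.0842 m³/s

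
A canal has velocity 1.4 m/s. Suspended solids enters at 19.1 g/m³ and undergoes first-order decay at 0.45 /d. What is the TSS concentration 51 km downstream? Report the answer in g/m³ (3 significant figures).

Travel time t = 51 km / 1.4 m/s = 5.1e+04/1.4 = 3.643e+04 s = 0.4216 d.
First-order decay: C = 19.1·exp(−0.45·0.4216) = 19.1·0.8272 = 15.8 g/m³.

15.8 g/m³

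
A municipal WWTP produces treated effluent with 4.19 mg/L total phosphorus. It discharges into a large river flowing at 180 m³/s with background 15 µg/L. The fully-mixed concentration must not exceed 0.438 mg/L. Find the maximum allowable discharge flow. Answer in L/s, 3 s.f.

20300 L/s

15 µg/L = 0.015 mg/L.
Mass balance at complete mixing: C_std·(Q_w + Q_r) = Q_w·C_e + Q_r·C_b.
Rearranging, Q_w = Q_r·(C_std − C_b)/(C_e − C_std) = 180·(0.438 − 0.015) / (4.19 − 0.438) = 20.29 m³/s.
= 2.029e+04 L/s.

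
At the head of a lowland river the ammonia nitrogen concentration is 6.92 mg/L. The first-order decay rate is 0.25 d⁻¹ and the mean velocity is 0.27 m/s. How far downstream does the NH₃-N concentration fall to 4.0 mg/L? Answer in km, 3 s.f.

From C = C₀·e^(−kt), t = ln(C₀/C)/k = ln(6.92/4.0)/0.25 = 0.5481/0.25 = 2.192 d.
Distance = v·t = 0.27 m/s × 1.894e+05 s = 5.115e+04 m = 51.15 km.

51.1 km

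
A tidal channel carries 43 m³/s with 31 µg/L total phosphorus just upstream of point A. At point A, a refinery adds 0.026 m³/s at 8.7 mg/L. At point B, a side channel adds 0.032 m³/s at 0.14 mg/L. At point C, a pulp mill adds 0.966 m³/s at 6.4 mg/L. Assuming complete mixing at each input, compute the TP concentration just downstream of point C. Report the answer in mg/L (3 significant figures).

0.176 mg/L

31 µg/L = 0.031 mg/L.
After input A: C = (43·0.031 + 0.026·8.7) / 43.03 = 0.03624 mg/L.
After input B: C = (43.03·0.03624 + 0.032·0.14) / 43.06 = 0.03632 mg/L.
After input C: C = (43.06·0.03632 + 0.966·6.4) / 44.02 = 0.176 mg/L.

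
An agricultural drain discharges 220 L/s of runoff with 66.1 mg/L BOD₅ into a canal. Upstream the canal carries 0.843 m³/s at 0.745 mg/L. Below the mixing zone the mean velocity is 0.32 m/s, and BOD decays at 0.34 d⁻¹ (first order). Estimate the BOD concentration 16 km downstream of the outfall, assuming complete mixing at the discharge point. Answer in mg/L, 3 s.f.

11.7 mg/L

220 L/s = 0.22 m³/s.
After complete mixing, C₀ = (0.22·66.1 + 0.843·0.745) / 1.063 = 14.27 mg/L.
Travel time t = 1.6e+04 m / 0.32 m/s = 5e+04 s = 0.5787 d.
C = 14.27·exp(−0.34·0.5787) = 14.27·0.8214 = 11.72 mg/L.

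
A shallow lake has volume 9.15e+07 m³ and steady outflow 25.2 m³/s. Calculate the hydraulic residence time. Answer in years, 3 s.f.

0.115 yr

Q = 25.2 m³/s × 3.156e+07 s/yr = 7.953e+08 m³/yr.
Hydraulic residence time τ = V/Q = 9.15e+07/7.953e+08 = 0.1151 yr.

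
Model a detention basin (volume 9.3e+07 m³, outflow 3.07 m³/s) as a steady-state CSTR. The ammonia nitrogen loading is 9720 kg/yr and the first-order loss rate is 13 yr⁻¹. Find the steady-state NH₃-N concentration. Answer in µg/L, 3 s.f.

7.44 µg/L

Outflow Q = 3.07 m³/s × 3.156e+07 s/yr = 9.688e+07 m³/yr.
Steady-state CSTR mass balance: W = Q·C + k·V·C, so C = W/(Q + kV).
Q + kV = 9.688e+07 + 13·9.3e+07 = 1.306e+09 m³/yr.
C = 9720/1.306e+09 = 7.443e-06 kg/m³ = 0.007443 mg/L = 7.443 µg/L.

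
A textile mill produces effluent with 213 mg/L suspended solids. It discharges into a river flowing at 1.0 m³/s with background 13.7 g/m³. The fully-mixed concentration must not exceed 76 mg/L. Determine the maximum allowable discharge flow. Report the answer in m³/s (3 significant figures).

Mass balance at complete mixing: C_std·(Q_w + Q_r) = Q_w·C_e + Q_r·C_b.
Rearranging, Q_w = Q_r·(C_std − C_b)/(C_e − C_std) = 1.0·(76 − 13.7) / (213 − 76) = 0.4547 m³/s.

0.455 m³/s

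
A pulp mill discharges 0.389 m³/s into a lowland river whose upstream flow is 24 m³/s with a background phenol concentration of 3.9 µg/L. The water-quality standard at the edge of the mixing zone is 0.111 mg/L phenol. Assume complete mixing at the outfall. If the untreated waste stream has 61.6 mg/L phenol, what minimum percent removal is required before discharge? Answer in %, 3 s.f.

89.1 %

3.9 µg/L = 0.0039 mg/L.
Mass balance: 0.111·24.39 = 0.389·Cₑ + 24·0.0039.
Cₑ = (2.707 − 0.0936) / 0.389 = 6.719 mg/L.
Required removal = 1 − 6.719/61.6 = 89.09 %.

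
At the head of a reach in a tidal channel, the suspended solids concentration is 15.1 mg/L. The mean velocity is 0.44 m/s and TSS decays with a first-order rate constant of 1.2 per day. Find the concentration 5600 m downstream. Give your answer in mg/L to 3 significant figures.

12.7 mg/L

Travel time t = 5600 m / 0.44 m/s = 5600/0.44 = 1.273e+04 s = 0.1473 d.
First-order decay: C = 15.1·exp(−1.2·0.1473) = 15.1·0.838 = 12.65 mg/L.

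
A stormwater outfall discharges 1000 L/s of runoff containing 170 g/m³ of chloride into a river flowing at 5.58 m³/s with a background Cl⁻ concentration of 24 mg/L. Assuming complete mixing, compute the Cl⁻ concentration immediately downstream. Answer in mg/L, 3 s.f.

1000 L/s = 1 m³/s.
Conservation of mass across the mixing zone: C = (1·170 + 5.58·24) / (1 + 5.58) = 303.9/6.58 = 46.19 mg/L.

46.2 mg/L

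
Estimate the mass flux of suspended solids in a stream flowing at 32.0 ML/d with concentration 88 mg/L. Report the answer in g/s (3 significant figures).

32.6 g/s

32.0 ML/d = 0.3704 m³/s.
Mass flux = Q·C = 0.3704 m³/s × 88 g/m³ = 32.59 g/s.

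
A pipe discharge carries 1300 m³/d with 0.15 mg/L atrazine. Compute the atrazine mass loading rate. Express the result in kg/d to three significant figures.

0.195 kg/d

1300 m³/d = 0.01505 m³/s.
Mass flux = Q·C = 0.01505 m³/s × 0.15 g/m³ = 0.002257 g/s.
= 0.002257 g/s × 86.4 = 0.195 kg/d.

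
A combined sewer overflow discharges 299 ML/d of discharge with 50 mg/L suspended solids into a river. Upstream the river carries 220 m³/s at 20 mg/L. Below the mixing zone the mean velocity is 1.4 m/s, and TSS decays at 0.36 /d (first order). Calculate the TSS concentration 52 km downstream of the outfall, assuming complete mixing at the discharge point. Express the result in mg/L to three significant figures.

17.5 mg/L

299 ML/d = 3.461 m³/s.
After complete mixing, C₀ = (3.461·50 + 220·20) / 223.5 = 20.46 mg/L.
Travel time t = 5.2e+04 m / 1.4 m/s = 3.714e+04 s = 0.4299 d.
C = 20.46·exp(−0.36·0.4299) = 20.46·0.8566 = 17.53 mg/L.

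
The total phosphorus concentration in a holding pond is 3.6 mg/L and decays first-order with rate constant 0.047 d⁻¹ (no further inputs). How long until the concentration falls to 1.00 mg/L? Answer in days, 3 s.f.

t = ln(C₀/C)/k = ln(3.6/1.00)/0.047 = 1.281/0.047 = 27.25 d.

27.3 d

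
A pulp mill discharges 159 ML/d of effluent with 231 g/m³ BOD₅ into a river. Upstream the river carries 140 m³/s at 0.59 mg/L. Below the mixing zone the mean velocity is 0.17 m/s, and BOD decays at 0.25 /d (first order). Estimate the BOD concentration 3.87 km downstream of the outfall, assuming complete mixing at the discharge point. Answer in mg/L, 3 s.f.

159 ML/d = 1.84 m³/s.
After complete mixing, C₀ = (1.84·231 + 140·0.59) / 141.8 = 3.579 mg/L.
Travel time t = 3870 m / 0.17 m/s = 2.276e+04 s = 0.2635 d.
C = 3.579·exp(−0.25·0.2635) = 3.579·0.9363 = 3.351 mg/L.

3.35 mg/L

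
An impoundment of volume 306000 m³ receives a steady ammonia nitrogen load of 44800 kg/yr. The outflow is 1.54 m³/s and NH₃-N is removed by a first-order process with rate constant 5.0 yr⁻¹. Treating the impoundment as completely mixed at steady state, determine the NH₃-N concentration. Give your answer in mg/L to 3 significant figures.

Outflow Q = 1.54 m³/s × 3.156e+07 s/yr = 4.86e+07 m³/yr.
Steady-state CSTR mass balance: W = Q·C + k·V·C, so C = W/(Q + kV).
Q + kV = 4.86e+07 + 5.0·306000 = 5.013e+07 m³/yr.
C = 44800/5.013e+07 = 0.0008937 kg/m³ = 0.8937 mg/L.

0.894 mg/L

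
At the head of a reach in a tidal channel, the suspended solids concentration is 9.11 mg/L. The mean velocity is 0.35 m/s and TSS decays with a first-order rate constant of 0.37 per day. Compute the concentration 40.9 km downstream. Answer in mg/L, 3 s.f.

Travel time t = 40.9 km / 0.35 m/s = 4.09e+04/0.35 = 1.169e+05 s = 1.353 d.
First-order decay: C = 9.11·exp(−0.37·1.353) = 9.11·0.6063 = 5.523 mg/L.

5.52 mg/L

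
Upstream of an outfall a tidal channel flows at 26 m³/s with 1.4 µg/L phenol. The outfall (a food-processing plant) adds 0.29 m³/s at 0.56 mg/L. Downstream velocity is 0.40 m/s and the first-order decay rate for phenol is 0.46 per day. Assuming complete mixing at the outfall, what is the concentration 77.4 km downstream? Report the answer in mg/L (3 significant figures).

1.4 µg/L = 0.0014 mg/L.
After complete mixing, C₀ = (0.29·0.56 + 26·0.0014) / 26.29 = 0.007562 mg/L.
Travel time t = 7.74e+04 m / 0.40 m/s = 1.935e+05 s = 2.24 d.
C = 0.007562·exp(−0.46·2.24) = 0.007562·0.3569 = 0.002699 mg/L.

0.00270 mg/L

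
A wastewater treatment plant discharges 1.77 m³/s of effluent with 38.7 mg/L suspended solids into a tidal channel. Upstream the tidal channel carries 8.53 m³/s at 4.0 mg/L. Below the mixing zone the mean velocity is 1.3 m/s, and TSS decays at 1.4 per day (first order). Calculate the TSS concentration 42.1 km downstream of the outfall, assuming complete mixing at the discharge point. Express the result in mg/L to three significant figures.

5.90 mg/L

After complete mixing, C₀ = (1.77·38.7 + 8.53·4) / 10.3 = 9.963 mg/L.
Travel time t = 4.21e+04 m / 1.3 m/s = 3.238e+04 s = 0.3748 d.
C = 9.963·exp(−1.4·0.3748) = 9.963·0.5917 = 5.895 mg/L.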